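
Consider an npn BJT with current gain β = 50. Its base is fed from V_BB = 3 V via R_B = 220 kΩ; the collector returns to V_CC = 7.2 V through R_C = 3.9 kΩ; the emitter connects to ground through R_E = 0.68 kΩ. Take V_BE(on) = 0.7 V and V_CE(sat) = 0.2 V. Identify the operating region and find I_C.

active; I_C ≈ 0.45 mA

Assume active. Base-emitter loop: I_B = (V_BB − V_BE)/(R_B + (β+1)R_E) = (3 − 0.7)/(220 + 51×0.68) = 0.00903 mA.
I_C = β·I_B = 50×0.00903 = 0.452 mA.
V_CE = V_CC − I_C·R_C − I_E·R_E = 7.2 − 0.452×3.9 − 0.461×0.68 = 5.13 V > V_CE(sat), so the active-region assumption holds.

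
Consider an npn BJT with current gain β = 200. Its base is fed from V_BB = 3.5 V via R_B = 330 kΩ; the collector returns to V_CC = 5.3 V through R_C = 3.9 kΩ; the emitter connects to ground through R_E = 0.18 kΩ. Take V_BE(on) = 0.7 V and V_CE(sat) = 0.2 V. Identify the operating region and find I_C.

saturation; I_C ≈ 1.2 mA

Assume active: I_B = (3.5 − 0.7)/(330 + 201×0.18) = 0.00765 mA, I_C = β·I_B = 1.53 mA.
Then V_CE = 5.3 − 1.53×3.9 − 1.54×0.18 = -0.941 V < 0.2 V — the active assumption fails.
Re-solve with V_CE = 0.2 V. KCL at the emitter: V_E/R_E = (V_BB−0.7−V_E)/R_B + (V_CC−0.2−V_E)/R_C, giving V_E = 0.226 V.
I_C = (V_CC − 0.2 − V_E)/R_C = (5.1 − 0.226)/3.9 = 1.25 mA.
Check: I_B = (2.8 − 0.226)/330 = 0.0078 mA, and β·I_B = 1.56 mA > I_C, confirming saturation.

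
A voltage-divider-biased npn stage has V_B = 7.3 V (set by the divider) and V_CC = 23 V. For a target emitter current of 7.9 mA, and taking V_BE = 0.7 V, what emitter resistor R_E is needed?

V_E = V_B − V_BE = 7.3 − 0.7 = 6.6 V.
R_E = V_E / I_E = 6.6 / 7.9 = 0.835 kΩ.

R_E ≈ 0.84 kΩ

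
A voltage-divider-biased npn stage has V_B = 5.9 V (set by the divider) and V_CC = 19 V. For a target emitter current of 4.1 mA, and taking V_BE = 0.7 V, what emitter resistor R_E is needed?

V_E = V_B − V_BE = 5.9 − 0.7 = 5.2 V.
R_E = V_E / I_E = 5.2 / 4.1 = 1.27 kΩ.

R_E ≈ 1.3 kΩ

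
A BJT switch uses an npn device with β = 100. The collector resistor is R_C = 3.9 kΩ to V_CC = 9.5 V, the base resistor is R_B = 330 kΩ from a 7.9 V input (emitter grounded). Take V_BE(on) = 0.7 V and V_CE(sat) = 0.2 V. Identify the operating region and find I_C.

Assume active. Base-emitter loop: I_B = (V_BB − V_BE)/R_B = (7.9 − 0.7)/330 = 0.0218 mA.
I_C = β·I_B = 100×0.0218 = 2.18 mA.
V_CE = V_CC − I_C·R_C = 9.5 − 2.18×3.9 = 0.991 V > V_CE(sat), so the active-region assumption holds.

active; I_C ≈ 2.2 mA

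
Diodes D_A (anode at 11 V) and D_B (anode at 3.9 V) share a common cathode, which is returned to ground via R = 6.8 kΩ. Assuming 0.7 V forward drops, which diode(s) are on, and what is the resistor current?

Only D_A conducts; I_R ≈ 1.5 mA

Assume both conduct. Then node N would need to be at both 11−0.7 = 10.3 V and 3.9−0.7 = 3.2 V, which is impossible.
Assume only D_A conducts: V_N = 11 − 0.7 = 10.3 V, so I_R = 10.3/6.8 = 1.51 mA.
Check D_B: its anode-to-cathode voltage is 3.9 − 10.3 = -6.4 V < 0.7 V, so it is off. The assumption is consistent.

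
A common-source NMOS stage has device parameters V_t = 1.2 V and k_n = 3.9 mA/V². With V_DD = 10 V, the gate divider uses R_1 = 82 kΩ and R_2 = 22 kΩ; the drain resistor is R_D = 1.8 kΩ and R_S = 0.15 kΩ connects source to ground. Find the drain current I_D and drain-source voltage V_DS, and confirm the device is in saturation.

I_D ≈ 1.1 mA, V_DS ≈ 7.9 V

V_G = V_DD·R_2/(R_1+R_2) = 10×22/104 = 2.12 V.
Assume saturation: I_D = (k_n/2)(V_GS − V_t)² with V_GS = V_G − I_D·R_S = 2.12 − 0.15·I_D.
Substituting gives 0.0439·I_D² − 1.54·I_D + 1.63 = 0, with roots I_D = 1.1 or 33.9 mA.
The root I_D = 33.9 mA gives V_GS = -2.97 V ≤ V_t, so take I_D = 1.1 mA.
Then V_GS = 1.95 V and V_DS = V_DD − I_D(R_D+R_S) = 10 − 1.1×1.95 = 7.86 V.
Saturation requires V_DS ≥ V_GS − V_t = 0.751 V; 7.86 ≥ 0.751 ✓.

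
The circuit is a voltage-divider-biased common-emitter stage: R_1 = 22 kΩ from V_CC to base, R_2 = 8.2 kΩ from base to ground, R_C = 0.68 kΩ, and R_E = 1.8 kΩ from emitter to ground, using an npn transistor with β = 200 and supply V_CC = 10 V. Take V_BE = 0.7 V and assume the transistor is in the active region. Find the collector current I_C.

I_C ≈ 1.1 mA

Thevenize the base divider: V_Th = V_CC·R_2/(R_1+R_2) = 10×8.2/30.2 = 2.72 V, R_Th = R_1‖R_2 = 5.97 kΩ.
Base-emitter loop: V_Th = I_B·R_Th + V_BE + (β+1)I_B·R_E, so I_B = (2.72 − 0.7) / (5.97 + 201×1.8) = 0.00548 mA.
I_C = β·I_B = 200×0.00548 = 1.1 mA, and I_E = (β+1)I_B = 1.1 mA.
V_CE = V_CC − I_C·R_C − I_E·R_E = 10 − 1.1×0.68 − 1.1×1.8 = 7.27 V.
V_CE = 7.27 V > 0.2 V confirms active-region operation.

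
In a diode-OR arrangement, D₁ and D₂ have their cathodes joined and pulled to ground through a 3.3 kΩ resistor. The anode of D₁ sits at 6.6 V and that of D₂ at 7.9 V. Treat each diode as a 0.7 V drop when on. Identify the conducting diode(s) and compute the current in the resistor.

Only D₂ conducts; I_R ≈ 2.2 mA

Assume both conduct. Then node N would need to be at both 6.6−0.7 = 5.9 V and 7.9−0.7 = 7.2 V, which is impossible.
Assume only D₂ conducts: V_N = 7.9 − 0.7 = 7.2 V, so I_R = 7.2/3.3 = 2.18 mA.
Check D₁: its anode-to-cathode voltage is 6.6 − 7.2 = -0.6 V < 0.7 V, so it is off. The assumption is consistent.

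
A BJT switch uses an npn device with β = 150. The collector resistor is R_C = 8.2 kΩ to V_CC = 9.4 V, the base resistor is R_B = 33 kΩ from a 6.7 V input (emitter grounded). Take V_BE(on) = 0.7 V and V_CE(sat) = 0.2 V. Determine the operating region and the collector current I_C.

Assume active: I_B = (6.7 − 0.7)/33 = 0.182 mA, giving I_C = β·I_B = 27.3 mA.
But then V_CE = 9.4 − 27.3×8.2 = -214 V < V_CE(sat) = 0.2 V — impossible in the active region.
So the transistor is saturated. With V_CE = 0.2 V, I_C = (V_CC − 0.2)/R_C = 9.2/8.2 = 1.12 mA.
Check: β·I_B = 27.3 mA > I_C = 1.12 mA, confirming saturation.

saturation; I_C ≈ 1.1 mA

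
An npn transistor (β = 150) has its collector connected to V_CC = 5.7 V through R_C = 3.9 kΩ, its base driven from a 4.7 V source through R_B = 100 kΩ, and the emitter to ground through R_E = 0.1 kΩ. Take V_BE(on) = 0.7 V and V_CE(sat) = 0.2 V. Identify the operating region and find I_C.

saturation; I_C ≈ 1.4 mA

Assume active: I_B = (4.7 − 0.7)/(100 + 151×0.1) = 0.0348 mA, I_C = β·I_B = 5.21 mA.
Then V_CE = 5.7 − 5.21×3.9 − 5.25×0.1 = -15.2 V < 0.2 V — the active assumption fails.
Re-solve with V_CE = 0.2 V. KCL at the emitter: V_E/R_E = (V_BB−0.7−V_E)/R_B + (V_CC−0.2−V_E)/R_C, giving V_E = 0.141 V.
I_C = (V_CC − 0.2 − V_E)/R_C = (5.5 − 0.141)/3.9 = 1.37 mA.
Check: I_B = (4 − 0.141)/100 = 0.0386 mA, and β·I_B = 5.79 mA > I_C, confirming saturation.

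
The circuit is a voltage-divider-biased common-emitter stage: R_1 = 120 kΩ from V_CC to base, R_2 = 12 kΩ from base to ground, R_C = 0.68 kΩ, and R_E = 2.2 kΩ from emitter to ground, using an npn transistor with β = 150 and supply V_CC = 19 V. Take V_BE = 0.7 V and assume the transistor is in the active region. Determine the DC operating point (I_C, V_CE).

Thevenize the base divider: V_Th = V_CC·R_2/(R_1+R_2) = 19×12/132 = 1.73 V, R_Th = R_1‖R_2 = 10.9 kΩ.
Base-emitter loop: V_Th = I_B·R_Th + V_BE + (β+1)I_B·R_E, so I_B = (1.73 − 0.7) / (10.9 + 151×2.2) = 0.00299 mA.
I_C = β·I_B = 150×0.00299 = 0.449 mA, and I_E = (β+1)I_B = 0.452 mA.
V_CE = V_CC − I_C·R_C − I_E·R_E = 19 − 0.449×0.68 − 0.452×2.2 = 17.7 V.
V_CE = 17.7 V > 0.2 V confirms active-region operation.

I_C ≈ 0.45 mA, V_CE ≈ 18 V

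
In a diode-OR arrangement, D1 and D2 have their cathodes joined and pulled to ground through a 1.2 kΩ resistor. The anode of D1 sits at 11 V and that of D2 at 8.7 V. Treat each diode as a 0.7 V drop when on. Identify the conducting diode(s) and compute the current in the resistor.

Only D1 conducts; I_R ≈ 8.6 mA

Assume both conduct. Then node N would need to be at both 11−0.7 = 10.3 V and 8.7−0.7 = 8 V, which is impossible.
Assume only D1 conducts: V_N = 11 − 0.7 = 10.3 V, so I_R = 10.3/1.2 = 8.58 mA.
Check D2: its anode-to-cathode voltage is 8.7 − 10.3 = -1.6 V < 0.7 V, so it is off. The assumption is consistent.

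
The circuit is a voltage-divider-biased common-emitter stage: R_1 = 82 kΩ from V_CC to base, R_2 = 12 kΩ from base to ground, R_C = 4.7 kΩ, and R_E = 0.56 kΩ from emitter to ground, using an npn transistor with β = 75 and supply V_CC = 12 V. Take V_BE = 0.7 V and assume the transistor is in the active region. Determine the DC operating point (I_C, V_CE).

I_C ≈ 1.2 mA, V_CE ≈ 5.8 V

Thevenize the base divider: V_Th = V_CC·R_2/(R_1+R_2) = 12×12/94 = 1.53 V, R_Th = R_1‖R_2 = 10.5 kΩ.
Base-emitter loop: V_Th = I_B·R_Th + V_BE + (β+1)I_B·R_E, so I_B = (1.53 − 0.7) / (10.5 + 76×0.56) = 0.0157 mA.
I_C = β·I_B = 75×0.0157 = 1.18 mA, and I_E = (β+1)I_B = 1.19 mA.
V_CE = V_CC − I_C·R_C − I_E·R_E = 12 − 1.18×4.7 − 1.19×0.56 = 5.8 V.
V_CE = 5.8 V > 0.2 V confirms active-region operation.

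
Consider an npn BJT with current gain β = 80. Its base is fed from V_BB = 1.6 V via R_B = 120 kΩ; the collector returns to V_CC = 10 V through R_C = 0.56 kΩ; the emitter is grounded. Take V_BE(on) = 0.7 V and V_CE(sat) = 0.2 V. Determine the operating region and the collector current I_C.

active; I_C ≈ 0.6 mA

Assume active. Base-emitter loop: I_B = (V_BB − V_BE)/R_B = (1.6 − 0.7)/120 = 0.0075 mA.
I_C = β·I_B = 80×0.0075 = 0.6 mA.
V_CE = V_CC − I_C·R_C = 10 − 0.6×0.56 = 9.66 V > V_CE(sat), so the active-region assumption holds.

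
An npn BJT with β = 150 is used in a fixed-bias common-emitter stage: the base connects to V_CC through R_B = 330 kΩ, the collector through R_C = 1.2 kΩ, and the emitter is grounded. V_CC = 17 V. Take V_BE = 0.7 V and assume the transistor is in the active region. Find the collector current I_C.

Base loop: V_CC = I_B·R_B + V_BE, so I_B = (17 − 0.7)/330 kΩ = 0.0494 mA.
In the active region I_C = β·I_B = 150 × 0.0494 = 7.41 mA.
Collector loop: V_CE = V_CC − I_C·R_C = 17 − 7.41×1.2 = 8.11 V.
Since V_CE = 8.11 V > V_CE(sat) ≈ 0.2 V, the transistor is in the active region as assumed.

I_C ≈ 7.4 mA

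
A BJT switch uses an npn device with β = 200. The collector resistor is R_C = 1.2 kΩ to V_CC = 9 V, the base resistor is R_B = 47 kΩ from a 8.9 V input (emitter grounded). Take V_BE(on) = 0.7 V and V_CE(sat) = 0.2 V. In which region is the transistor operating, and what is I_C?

Assume active: I_B = (8.9 − 0.7)/47 = 0.174 mA, giving I_C = β·I_B = 34.9 mA.
But then V_CE = 9 − 34.9×1.2 = -32.9 V < V_CE(sat) = 0.2 V — impossible in the active region.
So the transistor is saturated. With V_CE = 0.2 V, I_C = (V_CC − 0.2)/R_C = 8.8/1.2 = 7.33 mA.
Check: β·I_B = 34.9 mA > I_C = 7.33 mA, confirming saturation.

saturation; I_C ≈ 7.3 mA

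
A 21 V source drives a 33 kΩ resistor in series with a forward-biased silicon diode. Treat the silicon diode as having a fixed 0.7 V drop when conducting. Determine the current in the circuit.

KVL around the loop: 21 = V_D + I·R = 0.7 + I × 33 kΩ.
So I = (21 − 0.7) / 33 kΩ = 20.3 / 33 = 0.615 mA.

I ≈ 0.62 mA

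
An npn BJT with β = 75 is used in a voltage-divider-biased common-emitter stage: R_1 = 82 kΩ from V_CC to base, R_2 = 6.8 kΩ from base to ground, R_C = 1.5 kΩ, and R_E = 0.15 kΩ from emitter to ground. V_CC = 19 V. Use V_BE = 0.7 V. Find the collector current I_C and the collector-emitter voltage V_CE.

I_C ≈ 3.2 mA, V_CE ≈ 14 V

Thevenize the base divider: V_Th = V_CC·R_2/(R_1+R_2) = 19×6.8/88.8 = 1.45 V, R_Th = R_1‖R_2 = 6.28 kΩ.
Base-emitter loop: V_Th = I_B·R_Th + V_BE + (β+1)I_B·R_E, so I_B = (1.45 − 0.7) / (6.28 + 76×0.15) = 0.0427 mA.
I_C = β·I_B = 75×0.0427 = 3.2 mA, and I_E = (β+1)I_B = 3.25 mA.
V_CE = V_CC − I_C·R_C − I_E·R_E = 19 − 3.2×1.5 − 3.25×0.15 = 13.7 V.
V_CE = 13.7 V > 0.2 V confirms active-region operation.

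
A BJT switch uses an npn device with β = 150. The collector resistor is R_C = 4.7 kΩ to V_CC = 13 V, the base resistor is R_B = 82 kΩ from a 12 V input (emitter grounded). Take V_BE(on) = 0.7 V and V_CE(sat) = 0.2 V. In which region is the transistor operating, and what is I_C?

saturation; I_C ≈ 2.7 mA

Assume active: I_B = (12 − 0.7)/82 = 0.138 mA, giving I_C = β·I_B = 20.7 mA.
But then V_CE = 13 − 20.7×4.7 = -84.2 V < V_CE(sat) = 0.2 V — impossible in the active region.
So the transistor is saturated. With V_CE = 0.2 V, I_C = (V_CC − 0.2)/R_C = 12.8/4.7 = 2.72 mA.
Check: β·I_B = 20.7 mA > I_C = 2.72 mA, confirming saturation.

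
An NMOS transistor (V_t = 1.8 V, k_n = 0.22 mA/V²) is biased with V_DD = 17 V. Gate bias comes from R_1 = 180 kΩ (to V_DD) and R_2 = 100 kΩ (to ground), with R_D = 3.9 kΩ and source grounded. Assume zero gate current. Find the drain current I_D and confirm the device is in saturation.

I_D ≈ 2 mA

V_G = V_DD·R_2/(R_1+R_2) = 17×100/280 = 6.07 V. With the source grounded, V_GS = V_G = 6.07 V.
Assume saturation: I_D = (k_n/2)(V_GS − V_t)² = (0.22/2)×(6.07 − 1.8)² = 0.11×4.27² = 2.01 mA.
V_DS = V_DD − I_D·R_D = 17 − 2.01×3.9 = 9.17 V.
Saturation requires V_DS ≥ V_GS − V_t = 4.27 V; 9.17 ≥ 4.27 ✓.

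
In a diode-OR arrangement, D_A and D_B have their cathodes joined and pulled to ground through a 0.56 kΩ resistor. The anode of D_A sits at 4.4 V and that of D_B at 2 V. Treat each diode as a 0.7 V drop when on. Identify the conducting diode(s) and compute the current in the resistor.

Assume both conduct. Then node N would need to be at both 4.4−0.7 = 3.7 V and 2−0.7 = 1.3 V, which is impossible.
Assume only D_A conducts: V_N = 4.4 − 0.7 = 3.7 V, so I_R = 3.7/0.56 = 6.61 mA.
Check D_B: its anode-to-cathode voltage is 2 − 3.7 = -1.7 V < 0.7 V, so it is off. The assumption is consistent.

Only D_A conducts; I_R ≈ 6.6 mA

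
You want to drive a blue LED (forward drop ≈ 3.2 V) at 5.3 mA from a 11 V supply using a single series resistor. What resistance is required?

The resistor drops V_S − V_D = 11 − 3.2 = 7.8 V at 5.3 mA.
R = 7.8 V / 5.3 mA = 1.47 kΩ.

R ≈ 1.5 kΩ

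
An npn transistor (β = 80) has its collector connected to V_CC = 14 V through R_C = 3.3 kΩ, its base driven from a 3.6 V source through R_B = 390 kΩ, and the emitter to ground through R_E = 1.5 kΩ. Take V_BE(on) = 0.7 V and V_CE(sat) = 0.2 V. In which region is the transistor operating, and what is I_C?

active; I_C ≈ 0.45 mA

Assume active. Base-emitter loop: I_B = (V_BB − V_BE)/(R_B + (β+1)R_E) = (3.6 − 0.7)/(390 + 81×1.5) = 0.00567 mA.
I_C = β·I_B = 80×0.00567 = 0.454 mA.
V_CE = V_CC − I_C·R_C − I_E·R_E = 14 − 0.454×3.3 − 0.459×1.5 = 11.8 V > V_CE(sat), so the active-region assumption holds.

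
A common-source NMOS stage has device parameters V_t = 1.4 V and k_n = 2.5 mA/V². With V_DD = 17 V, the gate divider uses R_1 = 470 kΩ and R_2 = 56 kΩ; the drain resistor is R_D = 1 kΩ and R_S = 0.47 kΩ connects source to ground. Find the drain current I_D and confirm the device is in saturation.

V_G = V_DD·R_2/(R_1+R_2) = 17×56/526 = 1.81 V.
Assume saturation: I_D = (k_n/2)(V_GS − V_t)² with V_GS = V_G − I_D·R_S = 1.81 − 0.47·I_D.
Substituting gives 0.276·I_D² − 1.48·I_D + 0.21 = 0, with roots I_D = 0.146 or 5.22 mA.
The root I_D = 5.22 mA gives V_GS = -0.644 V ≤ V_t, so take I_D = 0.146 mA.
Then V_GS = 1.74 V and V_DS = V_DD − I_D(R_D+R_S) = 17 − 0.146×1.47 = 16.8 V.
Saturation requires V_DS ≥ V_GS − V_t = 0.341 V; 16.8 ≥ 0.341 ✓.

I_D ≈ 0.15 mA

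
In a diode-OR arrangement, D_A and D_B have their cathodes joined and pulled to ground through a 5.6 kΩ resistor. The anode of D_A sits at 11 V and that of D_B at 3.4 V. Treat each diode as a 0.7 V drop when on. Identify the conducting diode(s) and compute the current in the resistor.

Only D_A conducts; I_R ≈ 1.8 mA

Assume both conduct. Then node N would need to be at both 11−0.7 = 10.3 V and 3.4−0.7 = 2.7 V, which is impossible.
Assume only D_A conducts: V_N = 11 − 0.7 = 10.3 V, so I_R = 10.3/5.6 = 1.84 mA.
Check D_B: its anode-to-cathode voltage is 3.4 − 10.3 = -6.9 V < 0.7 V, so it is off. The assumption is consistent.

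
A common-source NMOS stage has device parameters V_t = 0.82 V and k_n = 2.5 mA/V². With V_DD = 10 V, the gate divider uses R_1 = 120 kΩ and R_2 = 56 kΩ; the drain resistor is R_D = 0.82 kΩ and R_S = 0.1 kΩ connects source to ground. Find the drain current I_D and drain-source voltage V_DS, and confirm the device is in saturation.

V_G = V_DD·R_2/(R_1+R_2) = 10×56/176 = 3.18 V.
Assume saturation: I_D = (k_n/2)(V_GS − V_t)² with V_GS = V_G − I_D·R_S = 3.18 − 0.1·I_D.
Substituting gives 0.0125·I_D² − 1.59·I_D + 6.97 = 0, with roots I_D = 4.55 or 123 mA.
The root I_D = 123 mA gives V_GS = -9.09 V ≤ V_t, so take I_D = 4.55 mA.
Then V_GS = 2.73 V and V_DS = V_DD − I_D(R_D+R_S) = 10 − 4.55×0.92 = 5.82 V.
Saturation requires V_DS ≥ V_GS − V_t = 1.91 V; 5.82 ≥ 1.91 ✓.

I_D ≈ 4.5 mA, V_DS ≈ 5.8 V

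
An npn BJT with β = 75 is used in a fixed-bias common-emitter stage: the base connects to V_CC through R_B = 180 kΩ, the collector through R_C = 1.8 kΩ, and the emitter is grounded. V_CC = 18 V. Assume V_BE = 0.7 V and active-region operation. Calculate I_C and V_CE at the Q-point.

I_C ≈ 7.2 mA, V_CE ≈ 5 V

Base loop: V_CC = I_B·R_B + V_BE, so I_B = (18 − 0.7)/180 kΩ = 0.0961 mA.
In the active region I_C = β·I_B = 75 × 0.0961 = 7.21 mA.
Collector loop: V_CE = V_CC − I_C·R_C = 18 − 7.21×1.8 = 5.02 V.
Since V_CE = 5.02 V > V_CE(sat) ≈ 0.2 V, the transistor is in the active region as assumed.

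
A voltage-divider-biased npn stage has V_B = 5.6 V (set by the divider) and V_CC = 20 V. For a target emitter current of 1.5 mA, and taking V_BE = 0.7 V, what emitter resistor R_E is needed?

V_E = V_B − V_BE = 5.6 − 0.7 = 4.9 V.
R_E = V_E / I_E = 4.9 / 1.5 = 3.27 kΩ.

R_E ≈ 3.3 kΩ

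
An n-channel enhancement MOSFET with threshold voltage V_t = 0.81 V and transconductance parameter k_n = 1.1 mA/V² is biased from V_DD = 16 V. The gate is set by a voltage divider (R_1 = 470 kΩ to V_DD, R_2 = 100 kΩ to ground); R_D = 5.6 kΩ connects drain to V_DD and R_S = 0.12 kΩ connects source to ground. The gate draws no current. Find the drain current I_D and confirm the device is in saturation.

V_G = V_DD·R_2/(R_1+R_2) = 16×100/570 = 2.81 V.
Assume saturation: I_D = (k_n/2)(V_GS − V_t)² with V_GS = V_G − I_D·R_S = 2.81 − 0.12·I_D.
Substituting gives 0.00792·I_D² − 1.26·I_D + 2.19 = 0, with roots I_D = 1.76 or 158 mA.
The root I_D = 158 mA gives V_GS = -16.1 V ≤ V_t, so take I_D = 1.76 mA.
Then V_GS = 2.6 V and V_DS = V_DD − I_D(R_D+R_S) = 16 − 1.76×5.72 = 5.96 V.
Saturation requires V_DS ≥ V_GS − V_t = 1.79 V; 5.96 ≥ 1.79 ✓.

I_D ≈ 1.8 mA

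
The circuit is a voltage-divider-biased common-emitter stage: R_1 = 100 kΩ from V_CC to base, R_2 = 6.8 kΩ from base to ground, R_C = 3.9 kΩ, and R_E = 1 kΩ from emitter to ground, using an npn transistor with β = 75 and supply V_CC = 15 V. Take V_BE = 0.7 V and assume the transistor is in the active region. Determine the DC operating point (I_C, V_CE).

I_C ≈ 0.23 mA, V_CE ≈ 14 V

Thevenize the base divider: V_Th = V_CC·R_2/(R_1+R_2) = 15×6.8/107 = 0.955 V, R_Th = R_1‖R_2 = 6.37 kΩ.
Base-emitter loop: V_Th = I_B·R_Th + V_BE + (β+1)I_B·R_E, so I_B = (0.955 − 0.7) / (6.37 + 76×1) = 0.0031 mA.
I_C = β·I_B = 75×0.0031 = 0.232 mA, and I_E = (β+1)I_B = 0.235 mA.
V_CE = V_CC − I_C·R_C − I_E·R_E = 15 − 0.232×3.9 − 0.235×1 = 13.9 V.
V_CE = 13.9 V > 0.2 V confirms active-region operation.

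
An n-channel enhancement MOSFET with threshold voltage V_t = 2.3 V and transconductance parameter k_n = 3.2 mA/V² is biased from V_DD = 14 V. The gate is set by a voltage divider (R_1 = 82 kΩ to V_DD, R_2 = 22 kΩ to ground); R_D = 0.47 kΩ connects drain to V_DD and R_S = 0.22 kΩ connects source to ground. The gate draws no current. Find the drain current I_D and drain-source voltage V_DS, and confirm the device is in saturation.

I_D ≈ 0.49 mA, V_DS ≈ 14 V

V_G = V_DD·R_2/(R_1+R_2) = 14×22/104 = 2.96 V.
Assume saturation: I_D = (k_n/2)(V_GS − V_t)² with V_GS = V_G − I_D·R_S = 2.96 − 0.22·I_D.
Substituting gives 0.0774·I_D² − 1.47·I_D + 0.7 = 0, with roots I_D = 0.49 or 18.4 mA.
The root I_D = 18.4 mA gives V_GS = -1.09 V ≤ V_t, so take I_D = 0.49 mA.
Then V_GS = 2.85 V and V_DS = V_DD − I_D(R_D+R_S) = 14 − 0.49×0.69 = 13.7 V.
Saturation requires V_DS ≥ V_GS − V_t = 0.554 V; 13.7 ≥ 0.554 ✓.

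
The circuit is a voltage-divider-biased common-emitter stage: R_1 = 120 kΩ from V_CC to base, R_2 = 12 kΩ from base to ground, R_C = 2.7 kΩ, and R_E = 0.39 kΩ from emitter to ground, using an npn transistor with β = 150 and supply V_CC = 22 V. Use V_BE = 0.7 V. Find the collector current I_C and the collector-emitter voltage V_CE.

Thevenize the base divider: V_Th = V_CC·R_2/(R_1+R_2) = 22×12/132 = 2 V, R_Th = R_1‖R_2 = 10.9 kΩ.
Base-emitter loop: V_Th = I_B·R_Th + V_BE + (β+1)I_B·R_E, so I_B = (2 − 0.7) / (10.9 + 151×0.39) = 0.0186 mA.
I_C = β·I_B = 150×0.0186 = 2.79 mA, and I_E = (β+1)I_B = 2.81 mA.
V_CE = V_CC − I_C·R_C − I_E·R_E = 22 − 2.79×2.7 − 2.81×0.39 = 13.4 V.
V_CE = 13.4 V > 0.2 V confirms active-region operation.

I_C ≈ 2.8 mA, V_CE ≈ 13 V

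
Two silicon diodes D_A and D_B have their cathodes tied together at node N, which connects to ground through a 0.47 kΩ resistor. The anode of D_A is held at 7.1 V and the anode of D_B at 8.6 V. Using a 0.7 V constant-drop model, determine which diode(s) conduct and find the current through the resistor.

Only D_B conducts; I_R ≈ 17 mA

Assume both conduct. Then node N would need to be at both 7.1−0.7 = 6.4 V and 8.6−0.7 = 7.9 V, which is impossible.
Assume only D_B conducts: V_N = 8.6 − 0.7 = 7.9 V, so I_R = 7.9/0.47 = 16.8 mA.
Check D_A: its anode-to-cathode voltage is 7.1 − 7.9 = -0.8 V < 0.7 V, so it is off. The assumption is consistent.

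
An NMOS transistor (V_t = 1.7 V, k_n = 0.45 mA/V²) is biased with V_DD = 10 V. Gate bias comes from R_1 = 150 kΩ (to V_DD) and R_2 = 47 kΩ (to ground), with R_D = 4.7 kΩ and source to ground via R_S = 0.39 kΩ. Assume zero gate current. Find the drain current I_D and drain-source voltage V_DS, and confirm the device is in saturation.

V_G = V_DD·R_2/(R_1+R_2) = 10×47/197 = 2.39 V.
Assume saturation: I_D = (k_n/2)(V_GS − V_t)² with V_GS = V_G − I_D·R_S = 2.39 − 0.39·I_D.
Substituting gives 0.0342·I_D² − 1.12·I_D + 0.106 = 0, with roots I_D = 0.0947 or 32.6 mA.
The root I_D = 32.6 mA gives V_GS = -10.3 V ≤ V_t, so take I_D = 0.0947 mA.
Then V_GS = 2.35 V and V_DS = V_DD − I_D(R_D+R_S) = 10 − 0.0947×5.09 = 9.52 V.
Saturation requires V_DS ≥ V_GS − V_t = 0.649 V; 9.52 ≥ 0.649 ✓.

I_D ≈ 0.095 mA, V_DS ≈ 9.5 V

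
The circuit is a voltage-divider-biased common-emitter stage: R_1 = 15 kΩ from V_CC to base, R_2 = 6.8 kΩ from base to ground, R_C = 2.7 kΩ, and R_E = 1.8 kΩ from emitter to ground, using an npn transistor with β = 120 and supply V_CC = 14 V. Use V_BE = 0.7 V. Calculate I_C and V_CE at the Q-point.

I_C ≈ 2 mA, V_CE ≈ 5.1 V

Thevenize the base divider: V_Th = V_CC·R_2/(R_1+R_2) = 14×6.8/21.8 = 4.37 V, R_Th = R_1‖R_2 = 4.68 kΩ.
Base-emitter loop: V_Th = I_B·R_Th + V_BE + (β+1)I_B·R_E, so I_B = (4.37 − 0.7) / (4.68 + 121×1.8) = 0.0165 mA.
I_C = β·I_B = 120×0.0165 = 1.98 mA, and I_E = (β+1)I_B = 1.99 mA.
V_CE = V_CC − I_C·R_C − I_E·R_E = 14 − 1.98×2.7 − 1.99×1.8 = 5.07 V.
V_CE = 5.07 V > 0.2 V confirms active-region operation.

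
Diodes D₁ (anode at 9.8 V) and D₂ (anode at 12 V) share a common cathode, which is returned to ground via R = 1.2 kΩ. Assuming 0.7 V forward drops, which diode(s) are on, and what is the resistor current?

Only D₂ conducts; I_R ≈ 9.4 mA

Assume both conduct. Then node N would need to be at both 9.8−0.7 = 9.1 V and 12−0.7 = 11.3 V, which is impossible.
Assume only D₂ conducts: V_N = 12 − 0.7 = 11.3 V, so I_R = 11.3/1.2 = 9.42 mA.
Check D₁: its anode-to-cathode voltage is 9.8 − 11.3 = -1.5 V < 0.7 V, so it is off. The assumption is consistent.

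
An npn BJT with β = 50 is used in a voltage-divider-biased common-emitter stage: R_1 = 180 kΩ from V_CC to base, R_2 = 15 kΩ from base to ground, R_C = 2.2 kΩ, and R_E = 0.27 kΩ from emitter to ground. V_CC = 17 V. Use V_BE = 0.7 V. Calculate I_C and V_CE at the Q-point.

Thevenize the base divider: V_Th = V_CC·R_2/(R_1+R_2) = 17×15/195 = 1.31 V, R_Th = R_1‖R_2 = 13.8 kΩ.
Base-emitter loop: V_Th = I_B·R_Th + V_BE + (β+1)I_B·R_E, so I_B = (1.31 − 0.7) / (13.8 + 51×0.27) = 0.022 mA.
I_C = β·I_B = 50×0.022 = 1.1 mA, and I_E = (β+1)I_B = 1.12 mA.
V_CE = V_CC − I_C·R_C − I_E·R_E = 17 − 1.1×2.2 − 1.12×0.27 = 14.3 V.
V_CE = 14.3 V > 0.2 V confirms active-region operation.

I_C ≈ 1.1 mA, V_CE ≈ 14 V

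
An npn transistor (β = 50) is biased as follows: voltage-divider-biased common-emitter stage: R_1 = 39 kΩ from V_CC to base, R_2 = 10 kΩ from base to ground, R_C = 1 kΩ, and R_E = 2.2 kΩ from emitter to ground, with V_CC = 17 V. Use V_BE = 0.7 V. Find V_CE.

Thevenize the base divider: V_Th = V_CC·R_2/(R_1+R_2) = 17×10/49 = 3.47 V, R_Th = R_1‖R_2 = 7.96 kΩ.
Base-emitter loop: V_Th = I_B·R_Th + V_BE + (β+1)I_B·R_E, so I_B = (3.47 − 0.7) / (7.96 + 51×2.2) = 0.023 mA.
I_C = β·I_B = 50×0.023 = 1.15 mA, and I_E = (β+1)I_B = 1.18 mA.
V_CE = V_CC − I_C·R_C − I_E·R_E = 17 − 1.15×1 − 1.18×2.2 = 13.3 V.
V_CE = 13.3 V > 0.2 V confirms active-region operation.

V_CE ≈ 13 V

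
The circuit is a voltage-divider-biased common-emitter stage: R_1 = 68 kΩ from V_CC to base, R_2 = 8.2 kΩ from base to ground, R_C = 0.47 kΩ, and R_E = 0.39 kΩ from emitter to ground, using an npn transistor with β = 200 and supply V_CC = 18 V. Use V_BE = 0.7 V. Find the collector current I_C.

I_C ≈ 2.9 mA

Thevenize the base divider: V_Th = V_CC·R_2/(R_1+R_2) = 18×8.2/76.2 = 1.94 V, R_Th = R_1‖R_2 = 7.32 kΩ.
Base-emitter loop: V_Th = I_B·R_Th + V_BE + (β+1)I_B·R_E, so I_B = (1.94 − 0.7) / (7.32 + 201×0.39) = 0.0144 mA.
I_C = β·I_B = 200×0.0144 = 2.89 mA, and I_E = (β+1)I_B = 2.9 mA.
V_CE = V_CC − I_C·R_C − I_E·R_E = 18 − 2.89×0.47 − 2.9×0.39 = 15.5 V.
V_CE = 15.5 V > 0.2 V confirms active-region operation.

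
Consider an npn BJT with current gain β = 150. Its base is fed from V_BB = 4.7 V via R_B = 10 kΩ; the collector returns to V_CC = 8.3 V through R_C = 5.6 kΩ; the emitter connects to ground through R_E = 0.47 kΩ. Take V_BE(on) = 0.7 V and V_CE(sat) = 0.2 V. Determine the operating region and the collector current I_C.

saturation; I_C ≈ 1.3 mA

Assume active: I_B = (4.7 − 0.7)/(10 + 151×0.47) = 0.0494 mA, I_C = β·I_B = 7.41 mA.
Then V_CE = 8.3 − 7.41×5.6 − 7.46×0.47 = -36.7 V < 0.2 V — the active assumption fails.
Re-solve with V_CE = 0.2 V. KCL at the emitter: V_E/R_E = (V_BB−0.7−V_E)/R_B + (V_CC−0.2−V_E)/R_C, giving V_E = 0.767 V.
I_C = (V_CC − 0.2 − V_E)/R_C = (8.1 − 0.767)/5.6 = 1.31 mA.
Check: I_B = (4 − 0.767)/10 = 0.323 mA, and β·I_B = 48.5 mA > I_C, confirming saturation.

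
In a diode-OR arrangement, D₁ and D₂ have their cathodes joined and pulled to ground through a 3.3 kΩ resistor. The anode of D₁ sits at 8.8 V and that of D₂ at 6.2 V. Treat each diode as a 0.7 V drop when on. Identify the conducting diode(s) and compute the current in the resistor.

Only D₁ conducts; I_R ≈ 2.5 mA

Assume both conduct. Then node N would need to be at both 8.8−0.7 = 8.1 V and 6.2−0.7 = 5.5 V, which is impossible.
Assume only D₁ conducts: V_N = 8.8 − 0.7 = 8.1 V, so I_R = 8.1/3.3 = 2.45 mA.
Check D₂: its anode-to-cathode voltage is 6.2 − 8.1 = -1.9 V < 0.7 V, so it is off. The assumption is consistent.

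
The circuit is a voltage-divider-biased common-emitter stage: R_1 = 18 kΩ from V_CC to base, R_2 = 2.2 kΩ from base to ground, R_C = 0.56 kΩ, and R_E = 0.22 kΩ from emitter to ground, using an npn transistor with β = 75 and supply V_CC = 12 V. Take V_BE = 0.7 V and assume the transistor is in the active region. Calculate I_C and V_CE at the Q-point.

Thevenize the base divider: V_Th = V_CC·R_2/(R_1+R_2) = 12×2.2/20.2 = 1.31 V, R_Th = R_1‖R_2 = 1.96 kΩ.
Base-emitter loop: V_Th = I_B·R_Th + V_BE + (β+1)I_B·R_E, so I_B = (1.31 − 0.7) / (1.96 + 76×0.22) = 0.0325 mA.
I_C = β·I_B = 75×0.0325 = 2.44 mA, and I_E = (β+1)I_B = 2.47 mA.
V_CE = V_CC − I_C·R_C − I_E·R_E = 12 − 2.44×0.56 − 2.47×0.22 = 10.1 V.
V_CE = 10.1 V > 0.2 V confirms active-region operation.

I_C ≈ 2.4 mA, V_CE ≈ 10 V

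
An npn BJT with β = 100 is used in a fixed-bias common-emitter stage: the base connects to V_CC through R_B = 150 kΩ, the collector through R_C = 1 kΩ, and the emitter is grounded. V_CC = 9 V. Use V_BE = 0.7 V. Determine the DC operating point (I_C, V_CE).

I_C ≈ 5.5 mA, V_CE ≈ 3.5 V

Base loop: V_CC = I_B·R_B + V_BE, so I_B = (9 − 0.7)/150 kΩ = 0.0553 mA.
In the active region I_C = β·I_B = 100 × 0.0553 = 5.53 mA.
Collector loop: V_CE = V_CC − I_C·R_C = 9 − 5.53×1 = 3.47 V.
Since V_CE = 3.47 V > V_CE(sat) ≈ 0.2 V, the transistor is in the active region as assumed.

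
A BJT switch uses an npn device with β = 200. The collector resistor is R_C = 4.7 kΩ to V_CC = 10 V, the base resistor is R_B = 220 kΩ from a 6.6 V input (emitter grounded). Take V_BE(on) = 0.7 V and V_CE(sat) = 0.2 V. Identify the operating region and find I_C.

saturation; I_C ≈ 2.1 mA

Assume active: I_B = (6.6 − 0.7)/220 = 0.0268 mA, giving I_C = β·I_B = 5.36 mA.
But then V_CE = 10 − 5.36×4.7 = -15.2 V < V_CE(sat) = 0.2 V — impossible in the active region.
So the transistor is saturated. With V_CE = 0.2 V, I_C = (V_CC − 0.2)/R_C = 9.8/4.7 = 2.09 mA.
Check: β·I_B = 5.36 mA > I_C = 2.09 mA, confirming saturation.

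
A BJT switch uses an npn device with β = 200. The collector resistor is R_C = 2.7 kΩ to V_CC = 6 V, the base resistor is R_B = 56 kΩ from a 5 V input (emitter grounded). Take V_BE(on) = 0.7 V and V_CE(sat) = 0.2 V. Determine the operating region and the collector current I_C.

saturation; I_C ≈ 2.1 mA

Assume active: I_B = (5 − 0.7)/56 = 0.0768 mA, giving I_C = β·I_B = 15.4 mA.
But then V_CE = 6 − 15.4×2.7 = -35.5 V < V_CE(sat) = 0.2 V — impossible in the active region.
So the transistor is saturated. With V_CE = 0.2 V, I_C = (V_CC − 0.2)/R_C = 5.8/2.7 = 2.15 mA.
Check: β·I_B = 15.4 mA > I_C = 2.15 mA, confirming saturation.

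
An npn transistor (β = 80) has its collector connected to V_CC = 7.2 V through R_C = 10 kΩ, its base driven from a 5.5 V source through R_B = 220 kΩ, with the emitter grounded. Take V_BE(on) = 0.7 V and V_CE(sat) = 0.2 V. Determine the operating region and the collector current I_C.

saturation; I_C ≈ 0.7 mA

Assume active: I_B = (5.5 − 0.7)/220 = 0.0218 mA, giving I_C = β·I_B = 1.75 mA.
But then V_CE = 7.2 − 1.75×10 = -10.3 V < V_CE(sat) = 0.2 V — impossible in the active region.
So the transistor is saturated. With V_CE = 0.2 V, I_C = (V_CC − 0.2)/R_C = 7/10 = 0.7 mA.
Check: β·I_B = 1.75 mA > I_C = 0.7 mA, confirming saturation.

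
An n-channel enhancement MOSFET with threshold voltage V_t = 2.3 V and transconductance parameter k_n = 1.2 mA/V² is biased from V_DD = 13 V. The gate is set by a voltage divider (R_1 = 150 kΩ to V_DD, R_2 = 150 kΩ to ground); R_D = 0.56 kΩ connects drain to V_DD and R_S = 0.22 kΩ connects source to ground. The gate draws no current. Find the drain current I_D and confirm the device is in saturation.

I_D ≈ 5.4 mA

V_G = V_DD·R_2/(R_1+R_2) = 13×150/300 = 6.5 V.
Assume saturation: I_D = (k_n/2)(V_GS − V_t)² with V_GS = V_G − I_D·R_S = 6.5 − 0.22·I_D.
Substituting gives 0.029·I_D² − 2.11·I_D + 10.6 = 0, with roots I_D = 5.42 or 67.2 mA.
The root I_D = 67.2 mA gives V_GS = -8.28 V ≤ V_t, so take I_D = 5.42 mA.
Then V_GS = 5.31 V and V_DS = V_DD − I_D(R_D+R_S) = 13 − 5.42×0.78 = 8.77 V.
Saturation requires V_DS ≥ V_GS − V_t = 3.01 V; 8.77 ≥ 3.01 ✓.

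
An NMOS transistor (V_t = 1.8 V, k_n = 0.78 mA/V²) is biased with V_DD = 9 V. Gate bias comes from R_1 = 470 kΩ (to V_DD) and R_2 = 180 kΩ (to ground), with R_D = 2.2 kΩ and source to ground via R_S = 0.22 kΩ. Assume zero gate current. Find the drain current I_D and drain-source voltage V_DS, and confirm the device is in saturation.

V_G = V_DD·R_2/(R_1+R_2) = 9×180/650 = 2.49 V.
Assume saturation: I_D = (k_n/2)(V_GS − V_t)² with V_GS = V_G − I_D·R_S = 2.49 − 0.22·I_D.
Substituting gives 0.0189·I_D² − 1.12·I_D + 0.187 = 0, with roots I_D = 0.168 or 59.1 mA.
The root I_D = 59.1 mA gives V_GS = -10.5 V ≤ V_t, so take I_D = 0.168 mA.
Then V_GS = 2.46 V and V_DS = V_DD − I_D(R_D+R_S) = 9 − 0.168×2.42 = 8.59 V.
Saturation requires V_DS ≥ V_GS − V_t = 0.655 V; 8.59 ≥ 0.655 ✓.

I_D ≈ 0.17 mA, V_DS ≈ 8.6 V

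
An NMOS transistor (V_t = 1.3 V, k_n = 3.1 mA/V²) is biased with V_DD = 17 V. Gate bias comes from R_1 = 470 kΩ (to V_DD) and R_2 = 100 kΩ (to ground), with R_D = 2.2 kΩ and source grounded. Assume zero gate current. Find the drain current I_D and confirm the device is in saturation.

V_G = V_DD·R_2/(R_1+R_2) = 17×100/570 = 2.98 V. With the source grounded, V_GS = V_G = 2.98 V.
Assume saturation: I_D = (k_n/2)(V_GS − V_t)² = (3.1/2)×(2.98 − 1.3)² = 1.55×1.68² = 4.39 mA.
V_DS = V_DD − I_D·R_D = 17 − 4.39×2.2 = 7.35 V.
Saturation requires V_DS ≥ V_GS − V_t = 1.68 V; 7.35 ≥ 1.68 ✓.

I_D ≈ 4.4 mA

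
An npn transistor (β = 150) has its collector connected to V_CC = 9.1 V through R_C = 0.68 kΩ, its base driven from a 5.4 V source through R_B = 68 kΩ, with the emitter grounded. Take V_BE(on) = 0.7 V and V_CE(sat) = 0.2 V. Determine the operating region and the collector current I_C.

Assume active. Base-emitter loop: I_B = (V_BB − V_BE)/R_B = (5.4 − 0.7)/68 = 0.0691 mA.
I_C = β·I_B = 150×0.0691 = 10.4 mA.
V_CE = V_CC − I_C·R_C = 9.1 − 10.4×0.68 = 2.05 V > V_CE(sat), so the active-region assumption holds.

active; I_C ≈ 10 mA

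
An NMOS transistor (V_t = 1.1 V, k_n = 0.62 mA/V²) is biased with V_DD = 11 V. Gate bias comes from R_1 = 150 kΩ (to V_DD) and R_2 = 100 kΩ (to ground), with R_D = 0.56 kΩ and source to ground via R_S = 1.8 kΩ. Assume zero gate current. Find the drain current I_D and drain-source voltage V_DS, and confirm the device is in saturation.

I_D ≈ 0.89 mA, V_DS ≈ 8.9 V

V_G = V_DD·R_2/(R_1+R_2) = 11×100/250 = 4.4 V.
Assume saturation: I_D = (k_n/2)(V_GS − V_t)² with V_GS = V_G − I_D·R_S = 4.4 − 1.8·I_D.
Substituting gives 1·I_D² − 4.68·I_D + 3.38 = 0, with roots I_D = 0.891 or 3.77 mA.
The root I_D = 3.77 mA gives V_GS = -2.39 V ≤ V_t, so take I_D = 0.891 mA.
Then V_GS = 2.8 V and V_DS = V_DD − I_D(R_D+R_S) = 11 − 0.891×2.36 = 8.9 V.
Saturation requires V_DS ≥ V_GS − V_t = 1.7 V; 8.9 ≥ 1.7 ✓.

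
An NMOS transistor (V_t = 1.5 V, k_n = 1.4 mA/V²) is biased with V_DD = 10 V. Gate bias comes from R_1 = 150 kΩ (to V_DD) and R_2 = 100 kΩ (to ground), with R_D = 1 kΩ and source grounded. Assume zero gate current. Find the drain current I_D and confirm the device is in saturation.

V_G = V_DD·R_2/(R_1+R_2) = 10×100/250 = 4 V. With the source grounded, V_GS = V_G = 4 V.
Assume saturation: I_D = (k_n/2)(V_GS − V_t)² = (1.4/2)×(4 − 1.5)² = 0.7×2.5² = 4.38 mA.
V_DS = V_DD − I_D·R_D = 10 − 4.38×1 = 5.62 V.
Saturation requires V_DS ≥ V_GS − V_t = 2.5 V; 5.62 ≥ 2.5 ✓.

I_D ≈ 4.4 mA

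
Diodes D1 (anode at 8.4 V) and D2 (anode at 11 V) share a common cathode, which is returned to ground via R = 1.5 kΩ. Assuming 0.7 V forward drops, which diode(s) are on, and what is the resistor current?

Only D2 conducts; I_R ≈ 6.9 mA

Assume both conduct. Then node N would need to be at both 8.4−0.7 = 7.7 V and 11−0.7 = 10.3 V, which is impossible.
Assume only D2 conducts: V_N = 11 − 0.7 = 10.3 V, so I_R = 10.3/1.5 = 6.87 mA.
Check D1: its anode-to-cathode voltage is 8.4 − 10.3 = -1.9 V < 0.7 V, so it is off. The assumption is consistent.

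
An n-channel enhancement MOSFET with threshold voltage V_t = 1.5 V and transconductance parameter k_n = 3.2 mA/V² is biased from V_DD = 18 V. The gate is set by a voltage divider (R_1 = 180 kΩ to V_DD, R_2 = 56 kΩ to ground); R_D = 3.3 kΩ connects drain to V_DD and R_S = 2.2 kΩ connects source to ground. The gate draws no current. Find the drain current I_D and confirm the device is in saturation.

I_D ≈ 0.92 mA

V_G = V_DD·R_2/(R_1+R_2) = 18×56/236 = 4.27 V.
Assume saturation: I_D = (k_n/2)(V_GS − V_t)² with V_GS = V_G − I_D·R_S = 4.27 − 2.2·I_D.
Substituting gives 7.74·I_D² − 20.5·I_D + 12.3 = 0, with roots I_D = 0.916 or 1.73 mA.
The root I_D = 1.73 mA gives V_GS = 0.459 V ≤ V_t, so take I_D = 0.916 mA.
Then V_GS = 2.26 V and V_DS = V_DD − I_D(R_D+R_S) = 18 − 0.916×5.5 = 13 V.
Saturation requires V_DS ≥ V_GS − V_t = 0.757 V; 13 ≥ 0.757 ✓.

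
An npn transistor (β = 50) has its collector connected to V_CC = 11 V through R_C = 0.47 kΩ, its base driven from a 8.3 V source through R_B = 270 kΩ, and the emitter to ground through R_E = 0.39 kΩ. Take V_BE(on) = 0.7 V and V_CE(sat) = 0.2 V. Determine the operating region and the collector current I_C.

active; I_C ≈ 1.3 mA

Assume active. Base-emitter loop: I_B = (V_BB − V_BE)/(R_B + (β+1)R_E) = (8.3 − 0.7)/(270 + 51×0.39) = 0.0262 mA.
I_C = β·I_B = 50×0.0262 = 1.31 mA.
V_CE = V_CC − I_C·R_C − I_E·R_E = 11 − 1.31×0.47 − 1.34×0.39 = 9.86 V > V_CE(sat), so the active-region assumption holds.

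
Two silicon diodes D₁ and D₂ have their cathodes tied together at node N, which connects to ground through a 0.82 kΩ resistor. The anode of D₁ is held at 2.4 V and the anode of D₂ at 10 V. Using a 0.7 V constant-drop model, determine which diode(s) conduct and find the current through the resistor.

Only D₂ conducts; I_R ≈ 11 mA

Assume both conduct. Then node N would need to be at both 2.4−0.7 = 1.7 V and 10−0.7 = 9.3 V, which is impossible.
Assume only D₂ conducts: V_N = 10 − 0.7 = 9.3 V, so I_R = 9.3/0.82 = 11.3 mA.
Check D₁: its anode-to-cathode voltage is 2.4 − 9.3 = -6.9 V < 0.7 V, so it is off. The assumption is consistent.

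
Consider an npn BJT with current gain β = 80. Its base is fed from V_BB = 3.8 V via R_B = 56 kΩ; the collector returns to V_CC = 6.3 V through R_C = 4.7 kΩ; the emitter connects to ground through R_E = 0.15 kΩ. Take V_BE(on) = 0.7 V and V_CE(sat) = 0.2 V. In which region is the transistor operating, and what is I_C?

saturation; I_C ≈ 1.3 mA

Assume active: I_B = (3.8 − 0.7)/(56 + 81×0.15) = 0.0455 mA, I_C = β·I_B = 3.64 mA.
Then V_CE = 6.3 − 3.64×4.7 − 3.68×0.15 = -11.4 V < 0.2 V — the active assumption fails.
Re-solve with V_CE = 0.2 V. KCL at the emitter: V_E/R_E = (V_BB−0.7−V_E)/R_B + (V_CC−0.2−V_E)/R_C, giving V_E = 0.196 V.
I_C = (V_CC − 0.2 − V_E)/R_C = (6.1 − 0.196)/4.7 = 1.26 mA.
Check: I_B = (3.1 − 0.196)/56 = 0.0519 mA, and β·I_B = 4.15 mA > I_C, confirming saturation.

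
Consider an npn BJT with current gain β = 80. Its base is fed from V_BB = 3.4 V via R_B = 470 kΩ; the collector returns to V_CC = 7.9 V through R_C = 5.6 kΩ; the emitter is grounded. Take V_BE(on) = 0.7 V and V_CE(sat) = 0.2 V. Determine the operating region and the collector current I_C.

Assume active. Base-emitter loop: I_B = (V_BB − V_BE)/R_B = (3.4 − 0.7)/470 = 0.00574 mA.
I_C = β·I_B = 80×0.00574 = 0.46 mA.
V_CE = V_CC − I_C·R_C = 7.9 − 0.46×5.6 = 5.33 V > V_CE(sat), so the active-region assumption holds.

active; I_C ≈ 0.46 mA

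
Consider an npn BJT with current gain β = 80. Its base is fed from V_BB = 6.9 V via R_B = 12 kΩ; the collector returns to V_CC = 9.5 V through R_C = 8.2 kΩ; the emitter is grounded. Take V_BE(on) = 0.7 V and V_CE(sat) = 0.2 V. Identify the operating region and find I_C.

Assume active: I_B = (6.9 − 0.7)/12 = 0.517 mA, giving I_C = β·I_B = 41.3 mA.
But then V_CE = 9.5 − 41.3×8.2 = -329 V < V_CE(sat) = 0.2 V — impossible in the active region.
So the transistor is saturated. With V_CE = 0.2 V, I_C = (V_CC − 0.2)/R_C = 9.3/8.2 = 1.13 mA.
Check: β·I_B = 41.3 mA > I_C = 1.13 mA, confirming saturation.

saturation; I_C ≈ 1.1 mA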